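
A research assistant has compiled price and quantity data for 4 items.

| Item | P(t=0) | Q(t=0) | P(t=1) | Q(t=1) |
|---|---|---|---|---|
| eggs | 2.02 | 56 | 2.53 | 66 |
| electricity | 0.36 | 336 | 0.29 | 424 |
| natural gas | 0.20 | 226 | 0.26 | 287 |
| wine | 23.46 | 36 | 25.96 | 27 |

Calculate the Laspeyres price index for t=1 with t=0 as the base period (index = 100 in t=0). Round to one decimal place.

Laspeyres price index uses base-period quantities as weights.
ΣP(t=1)·Q(t=0) = 2.53×56 + 0.29×336 + 0.26×226 + 25.96×36 = 141.68 + 97.44 + 58.76 + 934.56 = 1232.44
ΣP(t=0)·Q(t=0) = 2.02×56 + 0.36×336 + 0.20×226 + 23.46×36 = 113.12 + 120.96 + 45.2 + 844.56 = 1123.84
Index = 1232.44 / 1123.84 × 100 = 109.6633

109.7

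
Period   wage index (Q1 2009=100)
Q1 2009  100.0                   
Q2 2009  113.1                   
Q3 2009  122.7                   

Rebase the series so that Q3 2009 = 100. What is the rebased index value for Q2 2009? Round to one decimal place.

Rebased(Q2 2009) = 113.1 / 122.7 × 100 = 92.1760

92.2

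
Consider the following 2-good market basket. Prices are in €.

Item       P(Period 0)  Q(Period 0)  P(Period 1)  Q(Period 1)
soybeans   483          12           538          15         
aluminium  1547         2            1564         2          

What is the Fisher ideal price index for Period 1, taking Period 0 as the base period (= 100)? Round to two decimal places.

Laspeyres component (base-period weights):
ΣP(Period 1)Q(Period 0) = 538×12 + 1564×2 = 6456 + 3128 = 9584
ΣP(Period 0)Q(Period 0) = 483×12 + 1547×2 = 5796 + 3094 = 8890
L = 9584 / 8890 × 100 = 107.8065
Paasche component (current-period weights):
ΣP(Period 1)Q(Period 1) = 538×15 + 1564×2 = 8070 + 3128 = 11198
ΣP(Period 0)Q(Period 1) = 483×15 + 1547×2 = 7245 + 3094 = 10339
P = 11198 / 10339 × 100 = 108.3083
Fisher = √(L × P) = √(107.8065 × 108.3083) = 108.0571

108.06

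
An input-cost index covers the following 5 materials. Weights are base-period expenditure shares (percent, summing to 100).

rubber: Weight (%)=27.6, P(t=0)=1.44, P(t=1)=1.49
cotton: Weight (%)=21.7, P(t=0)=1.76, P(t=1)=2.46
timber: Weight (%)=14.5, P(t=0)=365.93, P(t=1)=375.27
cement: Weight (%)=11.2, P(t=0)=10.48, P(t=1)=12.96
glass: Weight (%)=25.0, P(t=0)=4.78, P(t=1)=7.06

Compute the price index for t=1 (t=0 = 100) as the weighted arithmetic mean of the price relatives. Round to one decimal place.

124.5

rubber: 27.6 × (1.49/1.44) = 27.6 × 1.034722 = 28.5583
cotton: 21.7 × (2.46/1.76) = 21.7 × 1.397727 = 30.3307
timber: 14.5 × (375.27/365.93) = 14.5 × 1.025524 = 14.8701
cement: 11.2 × (12.96/10.48) = 11.2 × 1.236641 = 13.8504
glass: 25.0 × (7.06/4.78) = 25.0 × 1.476987 = 36.9247
Index = Σ wᵢ·(p₁ᵢ/p₀ᵢ) = 28.5583 + 30.3307 + 14.8701 + 13.8504 + 36.9247 = 124.5342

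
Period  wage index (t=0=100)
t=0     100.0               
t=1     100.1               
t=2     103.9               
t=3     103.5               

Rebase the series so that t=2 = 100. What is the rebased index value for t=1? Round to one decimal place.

Rebased(t=1) = 100.1 / 103.9 × 100 = 96.3426

96.3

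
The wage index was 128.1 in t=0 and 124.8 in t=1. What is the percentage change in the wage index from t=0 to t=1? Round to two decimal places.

Change = (124.8 − 128.1) / 128.1 × 100
       = -3.3 / 128.1 × 100 = -2.5761%

-2.58%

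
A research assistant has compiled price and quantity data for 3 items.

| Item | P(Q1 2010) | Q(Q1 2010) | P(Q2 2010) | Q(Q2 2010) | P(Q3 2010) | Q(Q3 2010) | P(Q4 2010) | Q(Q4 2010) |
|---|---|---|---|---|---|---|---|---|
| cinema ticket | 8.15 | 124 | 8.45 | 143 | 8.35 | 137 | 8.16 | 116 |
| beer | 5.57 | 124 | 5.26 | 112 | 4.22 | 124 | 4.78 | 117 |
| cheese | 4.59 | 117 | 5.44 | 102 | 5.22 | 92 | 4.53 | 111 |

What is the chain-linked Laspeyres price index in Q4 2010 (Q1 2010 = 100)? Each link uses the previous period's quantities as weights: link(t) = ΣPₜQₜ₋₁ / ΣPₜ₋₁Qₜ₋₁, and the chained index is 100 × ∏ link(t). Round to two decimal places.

Link Q1 2010→Q2 2010:
ΣP(Q2 2010)Q(Q1 2010) = 8.45×124 + 5.26×124 + 5.44×117 = 1047.8 + 652.24 + 636.48 = 2336.52
ΣP(Q1 2010)Q(Q1 2010) = 8.15×124 + 5.57×124 + 4.59×117 = 1010.6 + 690.68 + 537.03 = 2238.31
link = 2336.52/2238.31 = 1.043877
Link Q2 2010→Q3 2010:
ΣP(Q3 2010)Q(Q2 2010) = 8.35×143 + 4.22×112 + 5.22×102 = 1194.05 + 472.64 + 532.44 = 2199.13
ΣP(Q2 2010)Q(Q2 2010) = 8.45×143 + 5.26×112 + 5.44×102 = 1208.35 + 589.12 + 554.88 = 2352.35
link = 2199.13/2352.35 = 0.934865
Link Q3 2010→Q4 2010:
ΣP(Q4 2010)Q(Q3 2010) = 8.16×137 + 4.78×124 + 4.53×92 = 1117.92 + 592.72 + 416.76 = 2127.4
ΣP(Q3 2010)Q(Q3 2010) = 8.35×137 + 4.22×124 + 5.22×92 = 1143.95 + 523.28 + 480.24 = 2147.47
link = 2127.4/2147.47 = 0.990654
Chained index = 100 × 1.043877 × 0.934865 × 0.990654 = 96.6764

96.68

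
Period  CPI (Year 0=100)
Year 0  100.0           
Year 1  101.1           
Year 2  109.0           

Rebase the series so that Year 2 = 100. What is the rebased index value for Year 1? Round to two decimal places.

92.75

Rebased(Year 1) = 101.1 / 109.0 × 100 = 92.7523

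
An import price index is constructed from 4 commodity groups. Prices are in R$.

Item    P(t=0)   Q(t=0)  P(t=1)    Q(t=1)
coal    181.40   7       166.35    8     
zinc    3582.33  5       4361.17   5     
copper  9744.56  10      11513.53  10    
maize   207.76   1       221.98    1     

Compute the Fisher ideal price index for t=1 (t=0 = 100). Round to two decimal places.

Laspeyres component (base-period weights):
ΣP(t=1)Q(t=0) = 166.35×7 + 4361.17×5 + 11513.53×10 + 221.98×1 = 1164.45 + 21805.85 + 115135.3 + 221.98 = 138327.58
ΣP(t=0)Q(t=0) = 181.40×7 + 3582.33×5 + 9744.56×10 + 207.76×1 = 1269.8 + 17911.65 + 97445.6 + 207.76 = 116834.81
L = 138327.58 / 116834.81 × 100 = 118.3959
Paasche component (current-period weights):
ΣP(t=1)Q(t=1) = 166.35×8 + 4361.17×5 + 11513.53×10 + 221.98×1 = 1330.8 + 21805.85 + 115135.3 + 221.98 = 138493.93
ΣP(t=0)Q(t=1) = 181.40×8 + 3582.33×5 + 9744.56×10 + 207.76×1 = 1451.2 + 17911.65 + 97445.6 + 207.76 = 117016.21
P = 138493.93 / 117016.21 × 100 = 118.3545
Fisher = √(L × P) = √(118.3959 × 118.3545) = 118.3752

118.38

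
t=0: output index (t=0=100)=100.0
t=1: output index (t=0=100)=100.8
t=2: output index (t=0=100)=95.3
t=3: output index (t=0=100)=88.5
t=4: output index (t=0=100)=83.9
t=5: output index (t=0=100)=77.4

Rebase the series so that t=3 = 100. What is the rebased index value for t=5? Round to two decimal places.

Rebased(t=5) = 77.4 / 88.5 × 100 = 87.4576

87.46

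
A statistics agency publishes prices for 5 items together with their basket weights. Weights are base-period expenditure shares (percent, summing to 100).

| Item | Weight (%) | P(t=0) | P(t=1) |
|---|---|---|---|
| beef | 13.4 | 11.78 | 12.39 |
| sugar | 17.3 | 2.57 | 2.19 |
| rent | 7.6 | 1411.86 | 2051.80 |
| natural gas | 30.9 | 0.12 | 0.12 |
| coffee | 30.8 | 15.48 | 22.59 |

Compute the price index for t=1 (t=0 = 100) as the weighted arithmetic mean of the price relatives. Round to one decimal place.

115.7

beef: 13.4 × (12.39/11.78) = 13.4 × 1.051783 = 14.0939
sugar: 17.3 × (2.19/2.57) = 17.3 × 0.852140 = 14.7420
rent: 7.6 × (2051.80/1411.86) = 7.6 × 1.453260 = 11.0448
natural gas: 30.9 × (0.12/0.12) = 30.9 × 1.000000 = 30.9000
coffee: 30.8 × (22.59/15.48) = 30.8 × 1.459302 = 44.9465
Index = Σ wᵢ·(p₁ᵢ/p₀ᵢ) = 14.0939 + 14.7420 + 11.0448 + 30.9000 + 44.9465 = 115.7272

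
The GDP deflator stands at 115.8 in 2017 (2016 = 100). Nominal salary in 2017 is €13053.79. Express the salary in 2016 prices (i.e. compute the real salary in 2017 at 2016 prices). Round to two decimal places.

Real = Nominal ÷ (Index/100) = 13053.79 ÷ (115.8/100)
     = 13053.79 ÷ 1.158 = 11272.7029

11272.70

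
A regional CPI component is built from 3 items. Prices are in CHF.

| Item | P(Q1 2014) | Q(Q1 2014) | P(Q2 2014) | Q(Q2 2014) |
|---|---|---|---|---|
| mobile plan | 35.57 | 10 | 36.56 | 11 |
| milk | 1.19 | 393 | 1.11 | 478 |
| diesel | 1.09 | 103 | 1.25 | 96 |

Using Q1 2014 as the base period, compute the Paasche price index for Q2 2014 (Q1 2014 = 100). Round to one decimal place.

Paasche price index uses current-period quantities as weights.
ΣP(Q2 2014)·Q(Q2 2014) = 36.56×11 + 1.11×478 + 1.25×96 = 402.16 + 530.58 + 120 = 1052.74
ΣP(Q1 2014)·Q(Q2 2014) = 35.57×11 + 1.19×478 + 1.09×96 = 391.27 + 568.82 + 104.64 = 1064.73
Index = 1052.74 / 1064.73 × 100 = 98.8739

98.9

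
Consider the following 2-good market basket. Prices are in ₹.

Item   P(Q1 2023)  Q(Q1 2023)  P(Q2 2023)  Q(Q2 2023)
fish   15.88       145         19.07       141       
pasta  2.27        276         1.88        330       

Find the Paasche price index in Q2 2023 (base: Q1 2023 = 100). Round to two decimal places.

110.75

Paasche price index uses current-period quantities as weights.
ΣP(Q2 2023)·Q(Q2 2023) = 19.07×141 + 1.88×330 = 2688.87 + 620.4 = 3309.27
ΣP(Q1 2023)·Q(Q2 2023) = 15.88×141 + 2.27×330 = 2239.08 + 749.1 = 2988.18
Index = 3309.27 / 2988.18 × 100 = 110.7453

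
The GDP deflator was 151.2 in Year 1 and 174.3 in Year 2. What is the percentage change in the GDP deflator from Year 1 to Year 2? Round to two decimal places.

15.28%

Change = (174.3 − 151.2) / 151.2 × 100
       = 23.1 / 151.2 × 100 = 15.2778%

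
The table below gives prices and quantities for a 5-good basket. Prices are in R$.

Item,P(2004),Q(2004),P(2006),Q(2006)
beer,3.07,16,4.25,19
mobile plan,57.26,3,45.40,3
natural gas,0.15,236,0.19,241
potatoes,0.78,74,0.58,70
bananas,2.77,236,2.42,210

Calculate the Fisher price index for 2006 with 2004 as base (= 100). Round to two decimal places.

89.55

Laspeyres component (base-period weights):
ΣP(2006)Q(2004) = 4.25×16 + 45.40×3 + 0.19×236 + 0.58×74 + 2.42×236 = 68 + 136.2 + 44.84 + 42.92 + 571.12 = 863.08
ΣP(2004)Q(2004) = 3.07×16 + 57.26×3 + 0.15×236 + 0.78×74 + 2.77×236 = 49.12 + 171.78 + 35.4 + 57.72 + 653.72 = 967.74
L = 863.08 / 967.74 × 100 = 89.1851
Paasche component (current-period weights):
ΣP(2006)Q(2006) = 4.25×19 + 45.40×3 + 0.19×241 + 0.58×70 + 2.42×210 = 80.75 + 136.2 + 45.79 + 40.6 + 508.2 = 811.54
ΣP(2004)Q(2006) = 3.07×19 + 57.26×3 + 0.15×241 + 0.78×70 + 2.77×210 = 58.33 + 171.78 + 36.15 + 54.6 + 581.7 = 902.56
P = 811.54 / 902.56 × 100 = 89.9154
Fisher = √(L × P) = √(89.1851 × 89.9154) = 89.5495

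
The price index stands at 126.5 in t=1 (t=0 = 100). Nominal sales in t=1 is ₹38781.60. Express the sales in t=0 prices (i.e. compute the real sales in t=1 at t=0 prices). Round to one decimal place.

Real = Nominal ÷ (Index/100) = 38781.60 ÷ (126.5/100)
     = 38781.60 ÷ 1.265 = 30657.3913

30657.4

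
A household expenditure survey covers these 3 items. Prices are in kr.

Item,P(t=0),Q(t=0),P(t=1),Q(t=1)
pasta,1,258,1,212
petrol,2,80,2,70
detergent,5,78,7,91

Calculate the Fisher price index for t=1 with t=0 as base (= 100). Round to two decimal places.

Laspeyres component (base-period weights):
ΣP(t=1)Q(t=0) = 1×258 + 2×80 + 7×78 = 258 + 160 + 546 = 964
ΣP(t=0)Q(t=0) = 1×258 + 2×80 + 5×78 = 258 + 160 + 390 = 808
L = 964 / 808 × 100 = 119.3069
Paasche component (current-period weights):
ΣP(t=1)Q(t=1) = 1×212 + 2×70 + 7×91 = 212 + 140 + 637 = 989
ΣP(t=0)Q(t=1) = 1×212 + 2×70 + 5×91 = 212 + 140 + 455 = 807
P = 989 / 807 × 100 = 122.5527
Fisher = √(L × P) = √(119.3069 × 122.5527) = 120.9189

120.92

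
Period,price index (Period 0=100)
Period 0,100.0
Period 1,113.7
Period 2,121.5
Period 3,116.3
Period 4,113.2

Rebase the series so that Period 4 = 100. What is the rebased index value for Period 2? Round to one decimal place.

Rebased(Period 2) = 121.5 / 113.2 × 100 = 107.3322

107.3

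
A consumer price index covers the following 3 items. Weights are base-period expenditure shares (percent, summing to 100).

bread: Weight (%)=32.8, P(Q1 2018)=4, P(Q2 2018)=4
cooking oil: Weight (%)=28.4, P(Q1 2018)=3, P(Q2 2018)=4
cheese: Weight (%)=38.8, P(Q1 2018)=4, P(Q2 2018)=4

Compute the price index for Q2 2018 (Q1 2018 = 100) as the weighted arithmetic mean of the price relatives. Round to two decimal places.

109.47

bread: 32.8 × (4/4) = 32.8 × 1.000000 = 32.8000
cooking oil: 28.4 × (4/3) = 28.4 × 1.333333 = 37.8667
cheese: 38.8 × (4/4) = 38.8 × 1.000000 = 38.8000
Index = Σ wᵢ·(p₁ᵢ/p₀ᵢ) = 32.8000 + 37.8667 + 38.8000 = 109.4667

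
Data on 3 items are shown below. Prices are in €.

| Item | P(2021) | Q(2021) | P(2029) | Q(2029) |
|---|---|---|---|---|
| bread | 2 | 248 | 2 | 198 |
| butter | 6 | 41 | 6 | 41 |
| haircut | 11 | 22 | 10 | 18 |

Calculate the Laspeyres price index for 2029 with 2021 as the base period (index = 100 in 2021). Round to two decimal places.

97.76

Laspeyres price index uses base-period quantities as weights.
ΣP(2029)·Q(2021) = 2×248 + 6×41 + 10×22 = 496 + 246 + 220 = 962
ΣP(2021)·Q(2021) = 2×248 + 6×41 + 11×22 = 496 + 246 + 242 = 984
Index = 962 / 984 × 100 = 97.7642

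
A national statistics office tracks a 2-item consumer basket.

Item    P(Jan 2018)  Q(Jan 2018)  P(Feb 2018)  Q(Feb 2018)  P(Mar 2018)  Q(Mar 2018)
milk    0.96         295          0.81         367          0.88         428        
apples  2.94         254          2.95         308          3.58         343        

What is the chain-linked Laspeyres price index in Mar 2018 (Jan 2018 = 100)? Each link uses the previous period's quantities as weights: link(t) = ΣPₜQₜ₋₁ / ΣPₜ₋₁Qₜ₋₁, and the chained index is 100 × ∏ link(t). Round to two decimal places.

Link Jan 2018→Feb 2018:
ΣP(Feb 2018)Q(Jan 2018) = 0.81×295 + 2.95×254 = 238.95 + 749.3 = 988.25
ΣP(Jan 2018)Q(Jan 2018) = 0.96×295 + 2.94×254 = 283.2 + 746.76 = 1029.96
link = 988.25/1029.96 = 0.959503
Link Feb 2018→Mar 2018:
ΣP(Mar 2018)Q(Feb 2018) = 0.88×367 + 3.58×308 = 322.96 + 1102.64 = 1425.6
ΣP(Feb 2018)Q(Feb 2018) = 0.81×367 + 2.95×308 = 297.27 + 908.6 = 1205.87
link = 1425.6/1205.87 = 1.182217
Chained index = 100 × 0.959503 × 1.182217 = 113.4341

113.43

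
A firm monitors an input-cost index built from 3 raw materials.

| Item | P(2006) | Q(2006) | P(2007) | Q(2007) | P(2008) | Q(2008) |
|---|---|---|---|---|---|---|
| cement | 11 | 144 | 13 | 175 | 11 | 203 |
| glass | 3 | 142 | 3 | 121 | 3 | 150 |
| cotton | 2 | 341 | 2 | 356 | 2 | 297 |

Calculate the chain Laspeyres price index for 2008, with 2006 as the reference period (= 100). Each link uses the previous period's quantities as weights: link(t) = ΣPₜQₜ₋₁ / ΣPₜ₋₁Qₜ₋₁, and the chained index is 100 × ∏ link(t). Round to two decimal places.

Link 2006→2007:
ΣP(2007)Q(2006) = 13×144 + 3×142 + 2×341 = 1872 + 426 + 682 = 2980
ΣP(2006)Q(2006) = 11×144 + 3×142 + 2×341 = 1584 + 426 + 682 = 2692
link = 2980/2692 = 1.106984
Link 2007→2008:
ΣP(2008)Q(2007) = 11×175 + 3×121 + 2×356 = 1925 + 363 + 712 = 3000
ΣP(2007)Q(2007) = 13×175 + 3×121 + 2×356 = 2275 + 363 + 712 = 3350
link = 3000/3350 = 0.895522
Chained index = 100 × 1.106984 × 0.895522 = 99.1329

99.13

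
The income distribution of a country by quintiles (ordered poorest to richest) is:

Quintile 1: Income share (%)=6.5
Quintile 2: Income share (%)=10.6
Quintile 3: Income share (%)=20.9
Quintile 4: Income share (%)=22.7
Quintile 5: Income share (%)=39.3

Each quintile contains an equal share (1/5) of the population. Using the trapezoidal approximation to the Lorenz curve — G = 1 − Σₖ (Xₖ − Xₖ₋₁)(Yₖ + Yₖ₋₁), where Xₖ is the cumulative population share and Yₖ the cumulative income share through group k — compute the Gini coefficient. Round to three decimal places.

0.311

Cumulative income shares Yₖ: 0.0650, 0.1710, 0.3800, 0.6070, 1.0000
Σ (Xₖ−Xₖ₋₁)(Yₖ+Yₖ₋₁) = (1/5)(0.0650+0.0000) + (1/5)(0.1710+0.0650) + (1/5)(0.3800+0.1710) + (1/5)(0.6070+0.3800) + (1/5)(1.0000+0.6070)
  = 0.0130 + 0.0472 + 0.1102 + 0.1974 + 0.3214 = 0.6892
G = 1 − 0.6892 = 0.3108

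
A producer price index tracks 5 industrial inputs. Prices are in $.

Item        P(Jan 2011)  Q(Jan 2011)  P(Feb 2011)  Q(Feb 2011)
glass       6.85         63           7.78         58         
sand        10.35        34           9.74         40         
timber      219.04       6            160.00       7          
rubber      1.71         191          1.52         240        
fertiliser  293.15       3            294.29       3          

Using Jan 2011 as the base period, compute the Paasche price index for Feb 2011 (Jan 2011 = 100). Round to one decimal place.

Paasche price index uses current-period quantities as weights.
ΣP(Feb 2011)·Q(Feb 2011) = 7.78×58 + 9.74×40 + 160.00×7 + 1.52×240 + 294.29×3 = 451.24 + 389.6 + 1120 + 364.8 + 882.87 = 3208.51
ΣP(Jan 2011)·Q(Feb 2011) = 6.85×58 + 10.35×40 + 219.04×7 + 1.71×240 + 293.15×3 = 397.3 + 414 + 1533.28 + 410.4 + 879.45 = 3634.43
Index = 3208.51 / 3634.43 × 100 = 88.2810

88.3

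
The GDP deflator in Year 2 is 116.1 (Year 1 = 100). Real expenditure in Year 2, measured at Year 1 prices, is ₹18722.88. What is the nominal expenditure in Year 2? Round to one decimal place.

21737.3

Nominal = Real × (Index/100) = 18722.88 × (116.1/100)
        = 18722.88 × 1.161 = 21737.2637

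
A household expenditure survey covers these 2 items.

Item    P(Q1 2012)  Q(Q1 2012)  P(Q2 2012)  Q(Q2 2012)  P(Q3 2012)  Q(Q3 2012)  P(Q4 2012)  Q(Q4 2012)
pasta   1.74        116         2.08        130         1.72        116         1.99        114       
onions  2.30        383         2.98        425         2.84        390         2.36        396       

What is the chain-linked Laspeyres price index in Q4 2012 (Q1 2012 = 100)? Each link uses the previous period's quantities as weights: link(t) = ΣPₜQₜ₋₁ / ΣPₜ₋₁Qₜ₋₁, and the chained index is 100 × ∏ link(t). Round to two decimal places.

Link Q1 2012→Q2 2012:
ΣP(Q2 2012)Q(Q1 2012) = 2.08×116 + 2.98×383 = 241.28 + 1141.34 = 1382.62
ΣP(Q1 2012)Q(Q1 2012) = 1.74×116 + 2.30×383 = 201.84 + 880.9 = 1082.74
link = 1382.62/1082.74 = 1.276964
Link Q2 2012→Q3 2012:
ΣP(Q3 2012)Q(Q2 2012) = 1.72×130 + 2.84×425 = 223.6 + 1207 = 1430.6
ΣP(Q2 2012)Q(Q2 2012) = 2.08×130 + 2.98×425 = 270.4 + 1266.5 = 1536.9
link = 1430.6/1536.9 = 0.930835
Link Q3 2012→Q4 2012:
ΣP(Q4 2012)Q(Q3 2012) = 1.99×116 + 2.36×390 = 230.84 + 920.4 = 1151.24
ΣP(Q3 2012)Q(Q3 2012) = 1.72×116 + 2.84×390 = 199.52 + 1107.6 = 1307.12
link = 1151.24/1307.12 = 0.880745
Chained index = 100 × 1.276964 × 0.930835 × 0.880745 = 104.6892

104.69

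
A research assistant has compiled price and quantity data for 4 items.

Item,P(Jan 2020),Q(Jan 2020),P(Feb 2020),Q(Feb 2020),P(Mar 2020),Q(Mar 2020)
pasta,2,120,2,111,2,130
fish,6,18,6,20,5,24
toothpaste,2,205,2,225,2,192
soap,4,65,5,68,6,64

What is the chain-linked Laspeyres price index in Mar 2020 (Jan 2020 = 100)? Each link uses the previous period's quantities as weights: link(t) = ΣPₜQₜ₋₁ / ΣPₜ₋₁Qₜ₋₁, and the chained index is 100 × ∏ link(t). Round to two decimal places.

110.90

Link Jan 2020→Feb 2020:
ΣP(Feb 2020)Q(Jan 2020) = 2×120 + 6×18 + 2×205 + 5×65 = 240 + 108 + 410 + 325 = 1083
ΣP(Jan 2020)Q(Jan 2020) = 2×120 + 6×18 + 2×205 + 4×65 = 240 + 108 + 410 + 260 = 1018
link = 1083/1018 = 1.063851
Link Feb 2020→Mar 2020:
ΣP(Mar 2020)Q(Feb 2020) = 2×111 + 5×20 + 2×225 + 6×68 = 222 + 100 + 450 + 408 = 1180
ΣP(Feb 2020)Q(Feb 2020) = 2×111 + 6×20 + 2×225 + 5×68 = 222 + 120 + 450 + 340 = 1132
link = 1180/1132 = 1.042403
Chained index = 100 × 1.063851 × 1.042403 = 110.8961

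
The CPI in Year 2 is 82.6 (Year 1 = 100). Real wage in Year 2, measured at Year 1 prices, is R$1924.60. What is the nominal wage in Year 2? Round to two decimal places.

Nominal = Real × (Index/100) = 1924.60 × (82.6/100)
        = 1924.60 × 0.826 = 1589.7196

1589.72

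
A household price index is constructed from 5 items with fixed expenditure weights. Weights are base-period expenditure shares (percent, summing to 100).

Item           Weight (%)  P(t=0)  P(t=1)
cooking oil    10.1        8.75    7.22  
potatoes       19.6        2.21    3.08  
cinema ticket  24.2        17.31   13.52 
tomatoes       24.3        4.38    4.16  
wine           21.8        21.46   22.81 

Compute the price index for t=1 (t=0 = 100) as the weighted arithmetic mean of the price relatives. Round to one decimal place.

100.8

cooking oil: 10.1 × (7.22/8.75) = 10.1 × 0.825143 = 8.3339
potatoes: 19.6 × (3.08/2.21) = 19.6 × 1.393665 = 27.3158
cinema ticket: 24.2 × (13.52/17.31) = 24.2 × 0.781051 = 18.9014
tomatoes: 24.3 × (4.16/4.38) = 24.3 × 0.949772 = 23.0795
wine: 21.8 × (22.81/21.46) = 21.8 × 1.062908 = 23.1714
Index = Σ wᵢ·(p₁ᵢ/p₀ᵢ) = 8.3339 + 27.3158 + 18.9014 + 23.0795 + 23.1714 = 100.8021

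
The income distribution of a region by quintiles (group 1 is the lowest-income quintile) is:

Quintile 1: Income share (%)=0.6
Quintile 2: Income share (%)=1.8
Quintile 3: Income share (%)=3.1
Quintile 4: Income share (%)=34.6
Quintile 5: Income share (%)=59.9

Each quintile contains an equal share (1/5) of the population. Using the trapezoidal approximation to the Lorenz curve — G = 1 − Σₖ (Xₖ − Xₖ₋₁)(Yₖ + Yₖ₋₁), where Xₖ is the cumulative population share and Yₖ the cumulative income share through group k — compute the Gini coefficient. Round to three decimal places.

Cumulative income shares Yₖ: 0.0060, 0.0240, 0.0550, 0.4010, 1.0000
Σ (Xₖ−Xₖ₋₁)(Yₖ+Yₖ₋₁) = (1/5)(0.0060+0.0000) + (1/5)(0.0240+0.0060) + (1/5)(0.0550+0.0240) + (1/5)(0.4010+0.0550) + (1/5)(1.0000+0.4010)
  = 0.0012 + 0.0060 + 0.0158 + 0.0912 + 0.2802 = 0.3944
G = 1 − 0.3944 = 0.6056

0.606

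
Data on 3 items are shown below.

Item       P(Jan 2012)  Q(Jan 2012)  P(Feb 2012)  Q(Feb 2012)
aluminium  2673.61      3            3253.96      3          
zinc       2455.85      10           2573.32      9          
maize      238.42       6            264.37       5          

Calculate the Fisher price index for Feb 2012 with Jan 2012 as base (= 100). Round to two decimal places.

Laspeyres component (base-period weights):
ΣP(Feb 2012)Q(Jan 2012) = 3253.96×3 + 2573.32×10 + 264.37×6 = 9761.88 + 25733.2 + 1586.22 = 37081.3
ΣP(Jan 2012)Q(Jan 2012) = 2673.61×3 + 2455.85×10 + 238.42×6 = 8020.83 + 24558.5 + 1430.52 = 34009.85
L = 37081.3 / 34009.85 × 100 = 109.0311
Paasche component (current-period weights):
ΣP(Feb 2012)Q(Feb 2012) = 3253.96×3 + 2573.32×9 + 264.37×5 = 9761.88 + 23159.88 + 1321.85 = 34243.61
ΣP(Jan 2012)Q(Feb 2012) = 2673.61×3 + 2455.85×9 + 238.42×5 = 8020.83 + 22102.65 + 1192.1 = 31315.58
P = 34243.61 / 31315.58 × 100 = 109.3501
Fisher = √(L × P) = √(109.0311 × 109.3501) = 109.1905

109.19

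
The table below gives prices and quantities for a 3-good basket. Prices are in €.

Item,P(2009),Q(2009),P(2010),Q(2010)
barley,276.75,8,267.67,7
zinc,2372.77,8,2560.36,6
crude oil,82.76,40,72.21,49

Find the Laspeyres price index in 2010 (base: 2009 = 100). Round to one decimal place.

104.1

Laspeyres price index uses base-period quantities as weights.
ΣP(2010)·Q(2009) = 267.67×8 + 2560.36×8 + 72.21×40 = 2141.36 + 20482.88 + 2888.4 = 25512.64
ΣP(2009)·Q(2009) = 276.75×8 + 2372.77×8 + 82.76×40 = 2214 + 18982.16 + 3310.4 = 24506.56
Index = 25512.64 / 24506.56 × 100 = 104.1053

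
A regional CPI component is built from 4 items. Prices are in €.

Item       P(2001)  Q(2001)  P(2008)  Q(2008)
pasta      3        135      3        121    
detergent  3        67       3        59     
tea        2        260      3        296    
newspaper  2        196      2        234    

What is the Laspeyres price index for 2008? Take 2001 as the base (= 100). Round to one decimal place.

117.1

Laspeyres price index uses base-period quantities as weights.
ΣP(2008)·Q(2001) = 3×135 + 3×67 + 3×260 + 2×196 = 405 + 201 + 780 + 392 = 1778
ΣP(2001)·Q(2001) = 3×135 + 3×67 + 2×260 + 2×196 = 405 + 201 + 520 + 392 = 1518
Index = 1778 / 1518 × 100 = 117.1278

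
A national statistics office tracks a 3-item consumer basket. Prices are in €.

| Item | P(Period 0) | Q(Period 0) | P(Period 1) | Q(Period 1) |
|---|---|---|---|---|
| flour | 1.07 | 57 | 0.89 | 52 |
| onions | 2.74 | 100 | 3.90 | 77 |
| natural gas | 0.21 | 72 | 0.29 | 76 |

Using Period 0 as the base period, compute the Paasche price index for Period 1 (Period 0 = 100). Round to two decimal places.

130.45

Paasche price index uses current-period quantities as weights.
ΣP(Period 1)·Q(Period 1) = 0.89×52 + 3.90×77 + 0.29×76 = 46.28 + 300.3 + 22.04 = 368.62
ΣP(Period 0)·Q(Period 1) = 1.07×52 + 2.74×77 + 0.21×76 = 55.64 + 210.98 + 15.96 = 282.58
Index = 368.62 / 282.58 × 100 = 130.4480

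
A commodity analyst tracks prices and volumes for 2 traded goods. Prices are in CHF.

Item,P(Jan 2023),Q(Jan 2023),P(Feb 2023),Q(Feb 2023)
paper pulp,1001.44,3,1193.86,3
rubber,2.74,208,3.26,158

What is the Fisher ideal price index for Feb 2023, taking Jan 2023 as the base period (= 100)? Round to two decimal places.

119.18

Laspeyres component (base-period weights):
ΣP(Feb 2023)Q(Jan 2023) = 1193.86×3 + 3.26×208 = 3581.58 + 678.08 = 4259.66
ΣP(Jan 2023)Q(Jan 2023) = 1001.44×3 + 2.74×208 = 3004.32 + 569.92 = 3574.24
L = 4259.66 / 3574.24 × 100 = 119.1767
Paasche component (current-period weights):
ΣP(Feb 2023)Q(Feb 2023) = 1193.86×3 + 3.26×158 = 3581.58 + 515.08 = 4096.66
ΣP(Jan 2023)Q(Feb 2023) = 1001.44×3 + 2.74×158 = 3004.32 + 432.92 = 3437.24
P = 4096.66 / 3437.24 × 100 = 119.1846
Fisher = √(L × P) = √(119.1767 × 119.1846) = 119.1806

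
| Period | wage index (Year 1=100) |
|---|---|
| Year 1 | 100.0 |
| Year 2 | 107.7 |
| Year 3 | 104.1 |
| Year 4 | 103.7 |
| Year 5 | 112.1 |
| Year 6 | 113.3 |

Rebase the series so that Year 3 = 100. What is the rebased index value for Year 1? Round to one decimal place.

Rebased(Year 1) = 100.0 / 104.1 × 100 = 96.0615

96.1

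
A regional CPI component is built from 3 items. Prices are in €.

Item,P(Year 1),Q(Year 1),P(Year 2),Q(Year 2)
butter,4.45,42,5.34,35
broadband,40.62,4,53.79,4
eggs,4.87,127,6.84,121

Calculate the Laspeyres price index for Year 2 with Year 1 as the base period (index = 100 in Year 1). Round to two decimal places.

135.15

Laspeyres price index uses base-period quantities as weights.
ΣP(Year 2)·Q(Year 1) = 5.34×42 + 53.79×4 + 6.84×127 = 224.28 + 215.16 + 868.68 = 1308.12
ΣP(Year 1)·Q(Year 1) = 4.45×42 + 40.62×4 + 4.87×127 = 186.9 + 162.48 + 618.49 = 967.87
Index = 1308.12 / 967.87 × 100 = 135.1545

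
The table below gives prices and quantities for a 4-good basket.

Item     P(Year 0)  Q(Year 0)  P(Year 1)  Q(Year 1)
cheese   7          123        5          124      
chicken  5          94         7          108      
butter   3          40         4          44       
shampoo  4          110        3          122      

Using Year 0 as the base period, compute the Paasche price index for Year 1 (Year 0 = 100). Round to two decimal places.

94.58

Paasche price index uses current-period quantities as weights.
ΣP(Year 1)·Q(Year 1) = 5×124 + 7×108 + 4×44 + 3×122 = 620 + 756 + 176 + 366 = 1918
ΣP(Year 0)·Q(Year 1) = 7×124 + 5×108 + 3×44 + 4×122 = 868 + 540 + 132 + 488 = 2028
Index = 1918 / 2028 × 100 = 94.5759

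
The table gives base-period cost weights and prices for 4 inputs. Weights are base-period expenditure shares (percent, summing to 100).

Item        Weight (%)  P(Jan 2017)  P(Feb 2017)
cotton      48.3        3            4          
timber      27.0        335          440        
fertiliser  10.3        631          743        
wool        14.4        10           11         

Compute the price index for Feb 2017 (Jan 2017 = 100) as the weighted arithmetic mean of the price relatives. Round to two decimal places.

cotton: 48.3 × (4/3) = 48.3 × 1.333333 = 64.4000
timber: 27.0 × (440/335) = 27.0 × 1.313433 = 35.4627
fertiliser: 10.3 × (743/631) = 10.3 × 1.177496 = 12.1282
wool: 14.4 × (11/10) = 14.4 × 1.100000 = 15.8400
Index = Σ wᵢ·(p₁ᵢ/p₀ᵢ) = 64.4000 + 35.4627 + 12.1282 + 15.8400 = 127.8309

127.83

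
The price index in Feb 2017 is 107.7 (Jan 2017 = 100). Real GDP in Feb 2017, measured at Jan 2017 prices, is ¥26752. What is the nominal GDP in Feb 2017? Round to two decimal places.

28811.90

Nominal = Real × (Index/100) = 26752 × (107.7/100)
        = 26752 × 1.077 = 28811.9040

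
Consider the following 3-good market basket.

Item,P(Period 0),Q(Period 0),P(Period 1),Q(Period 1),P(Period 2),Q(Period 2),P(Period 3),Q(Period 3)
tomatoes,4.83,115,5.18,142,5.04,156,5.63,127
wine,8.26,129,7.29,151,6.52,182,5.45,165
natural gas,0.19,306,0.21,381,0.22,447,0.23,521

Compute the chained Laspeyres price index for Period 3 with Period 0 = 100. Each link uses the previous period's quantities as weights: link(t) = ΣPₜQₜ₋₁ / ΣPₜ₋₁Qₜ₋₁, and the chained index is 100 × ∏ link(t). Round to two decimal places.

Link Period 0→Period 1:
ΣP(Period 1)Q(Period 0) = 5.18×115 + 7.29×129 + 0.21×306 = 595.7 + 940.41 + 64.26 = 1600.37
ΣP(Period 0)Q(Period 0) = 4.83×115 + 8.26×129 + 0.19×306 = 555.45 + 1065.54 + 58.14 = 1679.13
link = 1600.37/1679.13 = 0.953095
Link Period 1→Period 2:
ΣP(Period 2)Q(Period 1) = 5.04×142 + 6.52×151 + 0.22×381 = 715.68 + 984.52 + 83.82 = 1784.02
ΣP(Period 1)Q(Period 1) = 5.18×142 + 7.29×151 + 0.21×381 = 735.56 + 1100.79 + 80.01 = 1916.36
link = 1784.02/1916.36 = 0.930942
Link Period 2→Period 3:
ΣP(Period 3)Q(Period 2) = 5.63×156 + 5.45×182 + 0.23×447 = 878.28 + 991.9 + 102.81 = 1972.99
ΣP(Period 2)Q(Period 2) = 5.04×156 + 6.52×182 + 0.22×447 = 786.24 + 1186.64 + 98.34 = 2071.22
link = 1972.99/2071.22 = 0.952574
Chained index = 100 × 0.953095 × 0.930942 × 0.952574 = 84.5196

84.52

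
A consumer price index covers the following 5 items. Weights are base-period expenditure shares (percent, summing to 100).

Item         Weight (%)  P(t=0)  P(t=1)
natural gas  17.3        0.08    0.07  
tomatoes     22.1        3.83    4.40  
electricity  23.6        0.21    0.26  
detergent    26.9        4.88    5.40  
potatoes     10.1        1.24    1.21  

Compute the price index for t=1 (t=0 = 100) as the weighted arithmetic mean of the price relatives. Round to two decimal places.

109.37

natural gas: 17.3 × (0.07/0.08) = 17.3 × 0.875000 = 15.1375
tomatoes: 22.1 × (4.40/3.83) = 22.1 × 1.148825 = 25.3890
electricity: 23.6 × (0.26/0.21) = 23.6 × 1.238095 = 29.2190
detergent: 26.9 × (5.40/4.88) = 26.9 × 1.106557 = 29.7664
potatoes: 10.1 × (1.21/1.24) = 10.1 × 0.975806 = 9.8556
Index = Σ wᵢ·(p₁ᵢ/p₀ᵢ) = 15.1375 + 25.3890 + 29.2190 + 29.7664 + 9.8556 = 109.3676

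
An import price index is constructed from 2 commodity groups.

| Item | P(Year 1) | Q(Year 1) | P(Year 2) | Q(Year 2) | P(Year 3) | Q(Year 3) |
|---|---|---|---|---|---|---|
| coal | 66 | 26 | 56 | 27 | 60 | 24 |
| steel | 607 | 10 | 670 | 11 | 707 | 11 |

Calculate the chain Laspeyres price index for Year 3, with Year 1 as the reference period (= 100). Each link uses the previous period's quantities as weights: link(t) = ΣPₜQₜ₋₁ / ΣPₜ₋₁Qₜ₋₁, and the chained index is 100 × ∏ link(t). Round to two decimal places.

110.83

Link Year 1→Year 2:
ΣP(Year 2)Q(Year 1) = 56×26 + 670×10 = 1456 + 6700 = 8156
ΣP(Year 1)Q(Year 1) = 66×26 + 607×10 = 1716 + 6070 = 7786
link = 8156/7786 = 1.047521
Link Year 2→Year 3:
ΣP(Year 3)Q(Year 2) = 60×27 + 707×11 = 1620 + 7777 = 9397
ΣP(Year 2)Q(Year 2) = 56×27 + 670×11 = 1512 + 7370 = 8882
link = 9397/8882 = 1.057982
Chained index = 100 × 1.047521 × 1.057982 = 110.8259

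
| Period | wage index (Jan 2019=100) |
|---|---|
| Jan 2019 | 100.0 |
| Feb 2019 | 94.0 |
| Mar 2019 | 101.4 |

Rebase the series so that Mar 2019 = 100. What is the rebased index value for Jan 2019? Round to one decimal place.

98.6

Rebased(Jan 2019) = 100.0 / 101.4 × 100 = 98.6193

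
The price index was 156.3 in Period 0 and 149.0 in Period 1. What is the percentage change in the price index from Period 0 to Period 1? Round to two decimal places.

Change = (149.0 − 156.3) / 156.3 × 100
       = -7.3 / 156.3 × 100 = -4.6705%

-4.67%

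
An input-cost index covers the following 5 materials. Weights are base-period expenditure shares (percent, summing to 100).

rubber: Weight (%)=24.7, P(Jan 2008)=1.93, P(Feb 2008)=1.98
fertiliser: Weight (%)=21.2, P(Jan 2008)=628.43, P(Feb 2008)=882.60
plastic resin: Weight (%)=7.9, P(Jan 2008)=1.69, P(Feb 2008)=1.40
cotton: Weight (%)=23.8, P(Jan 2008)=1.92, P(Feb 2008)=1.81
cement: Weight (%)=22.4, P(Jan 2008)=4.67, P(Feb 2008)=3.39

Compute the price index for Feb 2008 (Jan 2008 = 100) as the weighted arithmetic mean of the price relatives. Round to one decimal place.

rubber: 24.7 × (1.98/1.93) = 24.7 × 1.025907 = 25.3399
fertiliser: 21.2 × (882.60/628.43) = 21.2 × 1.404452 = 29.7744
plastic resin: 7.9 × (1.40/1.69) = 7.9 × 0.828402 = 6.5444
cotton: 23.8 × (1.81/1.92) = 23.8 × 0.942708 = 22.4365
cement: 22.4 × (3.39/4.67) = 22.4 × 0.725910 = 16.2604
Index = Σ wᵢ·(p₁ᵢ/p₀ᵢ) = 25.3399 + 29.7744 + 6.5444 + 22.4365 + 16.2604 = 100.3555

100.4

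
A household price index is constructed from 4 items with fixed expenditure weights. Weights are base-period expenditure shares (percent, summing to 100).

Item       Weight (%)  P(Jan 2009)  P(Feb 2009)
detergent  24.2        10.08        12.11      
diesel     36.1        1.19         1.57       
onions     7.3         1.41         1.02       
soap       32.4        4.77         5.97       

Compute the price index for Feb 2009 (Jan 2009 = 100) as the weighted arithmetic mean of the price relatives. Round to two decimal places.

detergent: 24.2 × (12.11/10.08) = 24.2 × 1.201389 = 29.0736
diesel: 36.1 × (1.57/1.19) = 36.1 × 1.319328 = 47.6277
onions: 7.3 × (1.02/1.41) = 7.3 × 0.723404 = 5.2809
soap: 32.4 × (5.97/4.77) = 32.4 × 1.251572 = 40.5509
Index = Σ wᵢ·(p₁ᵢ/p₀ᵢ) = 29.0736 + 47.6277 + 5.2809 + 40.5509 = 122.5331

122.53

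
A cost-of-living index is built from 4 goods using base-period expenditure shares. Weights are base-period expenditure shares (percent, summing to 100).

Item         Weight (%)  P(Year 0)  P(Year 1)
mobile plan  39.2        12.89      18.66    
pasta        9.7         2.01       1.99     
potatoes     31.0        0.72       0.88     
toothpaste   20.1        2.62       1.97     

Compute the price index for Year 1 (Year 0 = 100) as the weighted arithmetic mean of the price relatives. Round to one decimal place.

119.4

mobile plan: 39.2 × (18.66/12.89) = 39.2 × 1.447634 = 56.7472
pasta: 9.7 × (1.99/2.01) = 9.7 × 0.990050 = 9.6035
potatoes: 31.0 × (0.88/0.72) = 31.0 × 1.222222 = 37.8889
toothpaste: 20.1 × (1.97/2.62) = 20.1 × 0.751908 = 15.1134
Index = Σ wᵢ·(p₁ᵢ/p₀ᵢ) = 56.7472 + 9.6035 + 37.8889 + 15.1134 = 119.3530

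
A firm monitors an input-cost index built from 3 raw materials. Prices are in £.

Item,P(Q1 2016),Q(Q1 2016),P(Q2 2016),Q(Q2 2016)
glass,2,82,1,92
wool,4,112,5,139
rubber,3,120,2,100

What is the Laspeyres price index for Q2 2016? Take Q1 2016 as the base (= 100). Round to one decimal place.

Laspeyres price index uses base-period quantities as weights.
ΣP(Q2 2016)·Q(Q1 2016) = 1×82 + 5×112 + 2×120 = 82 + 560 + 240 = 882
ΣP(Q1 2016)·Q(Q1 2016) = 2×82 + 4×112 + 3×120 = 164 + 448 + 360 = 972
Index = 882 / 972 × 100 = 90.7407

90.7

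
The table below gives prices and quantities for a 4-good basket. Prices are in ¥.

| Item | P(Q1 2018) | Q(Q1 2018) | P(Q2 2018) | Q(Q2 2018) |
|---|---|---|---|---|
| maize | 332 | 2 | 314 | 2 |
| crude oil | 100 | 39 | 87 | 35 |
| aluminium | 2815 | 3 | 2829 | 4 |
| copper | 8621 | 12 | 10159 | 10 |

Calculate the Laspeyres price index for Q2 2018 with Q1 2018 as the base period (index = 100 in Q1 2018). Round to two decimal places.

Laspeyres price index uses base-period quantities as weights.
ΣP(Q2 2018)·Q(Q1 2018) = 314×2 + 87×39 + 2829×3 + 10159×12 = 628 + 3393 + 8487 + 121908 = 134416
ΣP(Q1 2018)·Q(Q1 2018) = 332×2 + 100×39 + 2815×3 + 8621×12 = 664 + 3900 + 8445 + 103452 = 116461
Index = 134416 / 116461 × 100 = 115.4172

115.42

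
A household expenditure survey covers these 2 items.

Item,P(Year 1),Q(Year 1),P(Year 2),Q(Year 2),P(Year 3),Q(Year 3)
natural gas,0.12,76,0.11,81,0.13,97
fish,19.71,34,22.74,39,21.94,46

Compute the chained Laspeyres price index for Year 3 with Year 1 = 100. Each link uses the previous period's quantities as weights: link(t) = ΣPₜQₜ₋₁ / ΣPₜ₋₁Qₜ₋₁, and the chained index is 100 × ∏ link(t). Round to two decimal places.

Link Year 1→Year 2:
ΣP(Year 2)Q(Year 1) = 0.11×76 + 22.74×34 = 8.36 + 773.16 = 781.52
ΣP(Year 1)Q(Year 1) = 0.12×76 + 19.71×34 = 9.12 + 670.14 = 679.26
link = 781.52/679.26 = 1.150546
Link Year 2→Year 3:
ΣP(Year 3)Q(Year 2) = 0.13×81 + 21.94×39 = 10.53 + 855.66 = 866.19
ΣP(Year 2)Q(Year 2) = 0.11×81 + 22.74×39 = 8.91 + 886.86 = 895.77
link = 866.19/895.77 = 0.966978
Chained index = 100 × 1.150546 × 0.966978 = 111.2553

111.26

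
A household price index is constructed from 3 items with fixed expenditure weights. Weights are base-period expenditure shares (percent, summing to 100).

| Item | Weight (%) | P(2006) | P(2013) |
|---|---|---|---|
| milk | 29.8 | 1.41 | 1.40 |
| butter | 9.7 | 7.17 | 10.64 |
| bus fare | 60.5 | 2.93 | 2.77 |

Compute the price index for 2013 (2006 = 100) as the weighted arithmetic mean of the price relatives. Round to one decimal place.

milk: 29.8 × (1.40/1.41) = 29.8 × 0.992908 = 29.5887
butter: 9.7 × (10.64/7.17) = 9.7 × 1.483961 = 14.3944
bus fare: 60.5 × (2.77/2.93) = 60.5 × 0.945392 = 57.1962
Index = Σ wᵢ·(p₁ᵢ/p₀ᵢ) = 29.5887 + 14.3944 + 57.1962 = 101.1793

101.2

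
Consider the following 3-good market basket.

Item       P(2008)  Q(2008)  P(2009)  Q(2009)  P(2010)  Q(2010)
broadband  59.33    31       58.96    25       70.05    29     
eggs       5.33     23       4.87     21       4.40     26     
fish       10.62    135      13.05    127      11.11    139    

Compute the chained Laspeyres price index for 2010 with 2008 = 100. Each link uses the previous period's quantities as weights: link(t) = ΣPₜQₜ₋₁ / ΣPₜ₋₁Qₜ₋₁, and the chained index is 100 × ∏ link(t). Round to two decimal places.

Link 2008→2009:
ΣP(2009)Q(2008) = 58.96×31 + 4.87×23 + 13.05×135 = 1827.76 + 112.01 + 1761.75 = 3701.52
ΣP(2008)Q(2008) = 59.33×31 + 5.33×23 + 10.62×135 = 1839.23 + 122.59 + 1433.7 = 3395.52
link = 3701.52/3395.52 = 1.090119
Link 2009→2010:
ΣP(2010)Q(2009) = 70.05×25 + 4.40×21 + 11.11×127 = 1751.25 + 92.4 + 1410.97 = 3254.62
ΣP(2009)Q(2009) = 58.96×25 + 4.87×21 + 13.05×127 = 1474 + 102.27 + 1657.35 = 3233.62
link = 3254.62/3233.62 = 1.006494
Chained index = 100 × 1.090119 × 1.006494 = 109.7198

109.72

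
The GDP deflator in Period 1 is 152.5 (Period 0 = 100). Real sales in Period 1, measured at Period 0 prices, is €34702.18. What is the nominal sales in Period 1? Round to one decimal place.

52920.8

Nominal = Real × (Index/100) = 34702.18 × (152.5/100)
        = 34702.18 × 1.525 = 52920.8245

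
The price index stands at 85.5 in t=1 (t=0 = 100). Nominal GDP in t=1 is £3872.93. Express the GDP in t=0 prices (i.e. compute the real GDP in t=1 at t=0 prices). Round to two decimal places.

4529.74

Real = Nominal ÷ (Index/100) = 3872.93 ÷ (85.5/100)
     = 3872.93 ÷ 0.855 = 4529.7427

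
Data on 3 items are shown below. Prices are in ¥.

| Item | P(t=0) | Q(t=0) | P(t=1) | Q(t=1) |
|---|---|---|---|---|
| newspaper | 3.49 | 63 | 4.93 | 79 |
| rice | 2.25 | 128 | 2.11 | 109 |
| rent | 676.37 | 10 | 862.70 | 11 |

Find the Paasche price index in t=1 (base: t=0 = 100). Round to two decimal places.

Paasche price index uses current-period quantities as weights.
ΣP(t=1)·Q(t=1) = 4.93×79 + 2.11×109 + 862.70×11 = 389.47 + 229.99 + 9489.7 = 10109.16
ΣP(t=0)·Q(t=1) = 3.49×79 + 2.25×109 + 676.37×11 = 275.71 + 245.25 + 7440.07 = 7961.03
Index = 10109.16 / 7961.03 × 100 = 126.9831

126.98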